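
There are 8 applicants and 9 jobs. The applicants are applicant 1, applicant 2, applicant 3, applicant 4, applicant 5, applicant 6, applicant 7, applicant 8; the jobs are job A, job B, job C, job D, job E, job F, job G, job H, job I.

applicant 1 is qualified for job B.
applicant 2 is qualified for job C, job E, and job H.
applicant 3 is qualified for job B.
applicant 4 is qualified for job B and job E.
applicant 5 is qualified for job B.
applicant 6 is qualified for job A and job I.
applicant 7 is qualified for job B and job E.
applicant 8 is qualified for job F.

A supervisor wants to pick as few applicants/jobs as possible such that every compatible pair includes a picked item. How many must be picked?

A maximum matching has 5 edges (e.g. applicant 1–job B, applicant 2–job H, applicant 4–job E, applicant 6–job A, applicant 8–job F).
By König's theorem the minimum vertex cover has the same size. One such cover is {applicant 2, applicant 6, applicant 8, job B, job E}.

5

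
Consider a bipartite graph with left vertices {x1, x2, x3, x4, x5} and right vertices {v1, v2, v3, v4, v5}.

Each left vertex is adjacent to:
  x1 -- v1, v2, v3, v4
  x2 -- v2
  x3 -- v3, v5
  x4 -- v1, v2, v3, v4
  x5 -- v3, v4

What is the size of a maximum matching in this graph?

For example, pair x1–v1, x2–v2, x3–v5, x4–v3, x5–v4.
All 5 left vertices are matched, so no larger matching exists.

5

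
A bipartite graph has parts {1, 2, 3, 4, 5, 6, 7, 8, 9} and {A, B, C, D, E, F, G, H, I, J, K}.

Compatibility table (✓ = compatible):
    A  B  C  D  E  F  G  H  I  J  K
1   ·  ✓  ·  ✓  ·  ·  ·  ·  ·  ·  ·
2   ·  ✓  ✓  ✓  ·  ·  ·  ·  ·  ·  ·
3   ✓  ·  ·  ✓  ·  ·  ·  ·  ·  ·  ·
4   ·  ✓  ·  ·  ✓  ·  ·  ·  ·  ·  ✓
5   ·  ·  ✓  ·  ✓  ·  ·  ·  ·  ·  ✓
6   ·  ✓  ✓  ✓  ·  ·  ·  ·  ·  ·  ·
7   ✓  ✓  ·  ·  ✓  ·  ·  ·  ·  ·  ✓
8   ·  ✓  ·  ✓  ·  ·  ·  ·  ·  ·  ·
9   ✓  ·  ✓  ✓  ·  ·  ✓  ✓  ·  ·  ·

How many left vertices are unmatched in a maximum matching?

2

One maximum matching: 1-D, 2-C, 3-A, 4-E, 5-K, 6-B, 9-G.
The set {1, 2, 3, 4, 5, 6, 7, 8} has only 6 neighbours ({A, B, C, D, E, K}), so by Hall's theorem at most 7 of the 9 left vertices can be matched.
That matches 7 of the 9, leaving 2 unmatched; no matching can do better.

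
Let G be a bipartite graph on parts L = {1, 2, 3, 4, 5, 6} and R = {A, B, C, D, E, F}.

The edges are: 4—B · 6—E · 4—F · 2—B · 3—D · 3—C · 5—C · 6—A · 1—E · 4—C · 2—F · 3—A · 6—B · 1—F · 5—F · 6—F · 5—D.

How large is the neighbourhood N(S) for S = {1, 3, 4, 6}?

The union of neighbours of {1, 3, 4, 6} is {A, B, C, D, E, F}, which has 6 elements.
Since |N(S)| = 6 ≥ |S| = 4, Hall's condition holds for this subset.

6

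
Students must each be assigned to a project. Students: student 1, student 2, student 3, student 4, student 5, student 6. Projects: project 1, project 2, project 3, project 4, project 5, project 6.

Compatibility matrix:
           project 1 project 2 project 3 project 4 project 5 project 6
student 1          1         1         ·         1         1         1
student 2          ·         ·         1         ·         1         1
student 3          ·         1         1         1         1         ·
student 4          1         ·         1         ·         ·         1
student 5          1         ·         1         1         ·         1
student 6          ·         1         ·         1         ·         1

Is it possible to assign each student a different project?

Yes

A valid assignment of size 6: student 1-project 6, student 2-project 5, student 3-project 2, student 4-project 3, student 5-project 1, student 6-project 4.
All 6 students are covered.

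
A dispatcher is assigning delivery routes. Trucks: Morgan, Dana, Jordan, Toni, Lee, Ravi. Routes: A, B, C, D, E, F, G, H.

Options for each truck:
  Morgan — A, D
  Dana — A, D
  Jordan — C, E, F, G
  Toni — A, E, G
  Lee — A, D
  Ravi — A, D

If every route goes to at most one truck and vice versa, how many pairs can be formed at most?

4

For example, pair Morgan–A, Dana–D, Jordan–C, Toni–E.
The set {Morgan, Dana, Lee, Ravi} has only 2 neighbours ({A, D}), so by Hall's theorem at most 4 of the 6 trucks can be matched.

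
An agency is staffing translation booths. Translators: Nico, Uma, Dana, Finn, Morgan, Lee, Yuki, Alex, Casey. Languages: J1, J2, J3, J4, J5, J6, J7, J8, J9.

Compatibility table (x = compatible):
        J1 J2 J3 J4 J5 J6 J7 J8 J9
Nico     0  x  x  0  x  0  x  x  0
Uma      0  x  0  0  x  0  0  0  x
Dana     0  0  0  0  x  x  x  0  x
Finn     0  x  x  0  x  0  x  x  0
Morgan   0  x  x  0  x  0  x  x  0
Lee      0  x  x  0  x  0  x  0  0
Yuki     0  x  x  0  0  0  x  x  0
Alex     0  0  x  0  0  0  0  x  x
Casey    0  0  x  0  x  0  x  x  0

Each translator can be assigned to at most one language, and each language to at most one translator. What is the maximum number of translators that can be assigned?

For example, pair Nico–J8, Uma–J9, Dana–J6, Finn–J5, Morgan–J2, Lee–J7, Yuki–J3.
The set {Nico, Uma, Finn, Morgan, Lee, Yuki, Alex, Casey} has only 6 neighbours ({J2, J3, J5, J7, J8, J9}), so by Hall's theorem at most 7 of the 9 translators can be matched.

7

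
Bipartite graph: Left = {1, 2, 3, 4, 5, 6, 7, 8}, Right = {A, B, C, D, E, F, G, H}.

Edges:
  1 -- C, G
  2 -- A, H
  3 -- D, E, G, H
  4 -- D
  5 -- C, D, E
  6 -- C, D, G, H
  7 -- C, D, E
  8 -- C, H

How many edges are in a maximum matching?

6

One maximum matching: 1-C, 2-A, 3-H, 4-D, 5-E, 6-G.
The set {1, 3, 4, 5, 6, 7, 8} has only 5 neighbours ({C, D, E, G, H}), so by Hall's theorem at most 6 of the 8 left vertices can be matched.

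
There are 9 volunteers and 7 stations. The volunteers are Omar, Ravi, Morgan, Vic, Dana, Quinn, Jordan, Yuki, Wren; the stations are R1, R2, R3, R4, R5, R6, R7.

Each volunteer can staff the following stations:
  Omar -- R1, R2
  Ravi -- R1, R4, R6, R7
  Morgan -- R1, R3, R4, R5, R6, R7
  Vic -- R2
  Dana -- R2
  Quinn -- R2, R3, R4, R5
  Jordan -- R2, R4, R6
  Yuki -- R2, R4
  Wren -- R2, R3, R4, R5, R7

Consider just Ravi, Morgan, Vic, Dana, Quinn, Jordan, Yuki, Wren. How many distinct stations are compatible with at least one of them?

7

The union of neighbours of {Ravi, Morgan, Vic, Dana, Quinn, Jordan, Yuki, Wren} is {R1, R2, R3, R4, R5, R6, R7}, which has 7 elements.
Since |N(S)| = 7 < |S| = 8, Hall's condition fails for this subset.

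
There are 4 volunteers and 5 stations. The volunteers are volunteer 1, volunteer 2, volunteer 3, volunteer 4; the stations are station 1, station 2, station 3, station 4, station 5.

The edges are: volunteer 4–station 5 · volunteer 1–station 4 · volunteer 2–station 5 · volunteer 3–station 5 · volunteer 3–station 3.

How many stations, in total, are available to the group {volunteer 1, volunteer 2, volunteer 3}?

3

The union of neighbours of {volunteer 1, volunteer 2, volunteer 3} is {station 3, station 4, station 5}, which has 3 elements.
Since |N(S)| = 3 ≥ |S| = 3, Hall's condition holds for this subset.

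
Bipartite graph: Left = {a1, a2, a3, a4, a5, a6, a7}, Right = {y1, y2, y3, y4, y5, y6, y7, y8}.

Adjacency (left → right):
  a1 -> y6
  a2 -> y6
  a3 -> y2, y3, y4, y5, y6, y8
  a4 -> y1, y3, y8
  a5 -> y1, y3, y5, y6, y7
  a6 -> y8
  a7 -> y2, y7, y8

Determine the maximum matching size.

One maximum matching: a1-y6, a3-y4, a4-y1, a5-y3, a6-y8, a7-y7.
The set {a1, a2} has only 1 neighbour ({y6}), so by Hall's theorem at most 6 of the 7 left vertices can be matched.

6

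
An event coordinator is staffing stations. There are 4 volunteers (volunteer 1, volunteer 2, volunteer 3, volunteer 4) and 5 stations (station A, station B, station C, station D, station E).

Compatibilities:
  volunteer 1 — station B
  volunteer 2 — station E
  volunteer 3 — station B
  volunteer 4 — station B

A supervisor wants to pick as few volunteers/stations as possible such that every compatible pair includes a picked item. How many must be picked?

2

A maximum matching has 2 edges (e.g. volunteer 1–station B, volunteer 2–station E).
By König's theorem the minimum vertex cover has the same size. One such cover is {volunteer 2, station B}.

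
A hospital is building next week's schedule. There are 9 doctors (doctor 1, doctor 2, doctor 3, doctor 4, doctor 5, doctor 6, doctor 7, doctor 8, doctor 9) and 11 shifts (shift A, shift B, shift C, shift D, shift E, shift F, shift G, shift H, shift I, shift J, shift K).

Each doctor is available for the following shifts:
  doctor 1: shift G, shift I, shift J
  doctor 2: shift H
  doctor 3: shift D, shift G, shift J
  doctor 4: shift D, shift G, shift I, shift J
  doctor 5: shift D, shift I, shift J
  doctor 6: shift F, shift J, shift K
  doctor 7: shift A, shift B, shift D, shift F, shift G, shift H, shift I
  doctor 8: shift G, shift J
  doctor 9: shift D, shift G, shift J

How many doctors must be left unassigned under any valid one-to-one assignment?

2

A valid assignment of size 7: doctor 1→shift G, doctor 2→shift H, doctor 3→shift D, doctor 4→shift I, doctor 5→shift J, doctor 6→shift F, doctor 7→shift A.
The set {doctor 1, doctor 3, doctor 4, doctor 5, doctor 8, doctor 9} has only 4 neighbours ({shift D, shift G, shift I, shift J}), so by Hall's theorem at most 7 of the 9 doctors can be matched.
That matches 7 of the 9, leaving 2 unmatched; no matching can do better.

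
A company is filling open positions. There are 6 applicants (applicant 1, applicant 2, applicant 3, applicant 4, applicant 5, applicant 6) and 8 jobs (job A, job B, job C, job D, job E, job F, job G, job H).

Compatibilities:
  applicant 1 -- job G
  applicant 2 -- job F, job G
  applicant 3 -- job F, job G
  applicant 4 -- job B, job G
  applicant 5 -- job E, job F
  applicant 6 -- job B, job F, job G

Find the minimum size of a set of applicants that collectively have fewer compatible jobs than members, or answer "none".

3

Take S = {applicant 1, applicant 2, applicant 3}. Its neighbourhood is {job F, job G}, so |N(S)| = 2 < |S| = 3.
Every subset of size less than 3 has at least as many neighbours as members, so 3 is the minimum.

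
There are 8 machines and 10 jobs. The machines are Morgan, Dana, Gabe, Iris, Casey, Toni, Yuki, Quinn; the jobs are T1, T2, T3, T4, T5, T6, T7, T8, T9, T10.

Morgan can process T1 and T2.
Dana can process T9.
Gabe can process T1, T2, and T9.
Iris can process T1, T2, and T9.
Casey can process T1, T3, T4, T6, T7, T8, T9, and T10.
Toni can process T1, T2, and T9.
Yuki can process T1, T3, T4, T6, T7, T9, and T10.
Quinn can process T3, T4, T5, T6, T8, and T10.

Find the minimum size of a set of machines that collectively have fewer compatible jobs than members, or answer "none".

Take S = {Morgan, Dana, Gabe, Iris}. Its neighbourhood is {T1, T2, T9}, so |N(S)| = 3 < |S| = 4.
Every subset of size less than 4 has at least as many neighbours as members, so 4 is the minimum.

4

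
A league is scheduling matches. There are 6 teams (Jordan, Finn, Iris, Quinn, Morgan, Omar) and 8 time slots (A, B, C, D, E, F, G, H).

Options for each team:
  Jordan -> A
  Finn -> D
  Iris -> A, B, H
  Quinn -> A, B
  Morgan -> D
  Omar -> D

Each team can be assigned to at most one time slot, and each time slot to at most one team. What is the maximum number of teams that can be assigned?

4

For example, pair Jordan→A, Finn→D, Iris→H, Quinn→B.
The set {Finn, Morgan, Omar} has only 1 neighbour ({D}), so by Hall's theorem at most 4 of the 6 teams can be matched.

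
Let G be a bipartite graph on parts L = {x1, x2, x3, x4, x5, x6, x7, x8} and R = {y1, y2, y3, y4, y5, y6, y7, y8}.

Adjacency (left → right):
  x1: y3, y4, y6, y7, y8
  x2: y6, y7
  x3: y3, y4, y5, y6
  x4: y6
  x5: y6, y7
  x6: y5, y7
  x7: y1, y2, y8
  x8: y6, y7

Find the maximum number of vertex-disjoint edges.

6

A valid assignment of size 6: x1-y3, x2-y7, x3-y4, x4-y6, x6-y5, x7-y1.
The set {x2, x4, x5, x8} has only 2 neighbours ({y6, y7}), so by Hall's theorem at most 6 of the 8 left vertices can be matched.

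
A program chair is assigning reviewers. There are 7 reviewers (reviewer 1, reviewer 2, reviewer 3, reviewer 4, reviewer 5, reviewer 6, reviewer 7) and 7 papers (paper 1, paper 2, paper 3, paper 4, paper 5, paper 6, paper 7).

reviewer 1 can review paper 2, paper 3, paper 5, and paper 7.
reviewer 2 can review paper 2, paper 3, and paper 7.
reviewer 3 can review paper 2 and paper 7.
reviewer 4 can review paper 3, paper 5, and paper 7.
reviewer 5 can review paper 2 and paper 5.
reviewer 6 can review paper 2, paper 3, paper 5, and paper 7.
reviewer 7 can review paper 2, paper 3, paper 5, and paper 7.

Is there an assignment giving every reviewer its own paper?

The set {reviewer 1, reviewer 2, reviewer 3, reviewer 4, reviewer 5, reviewer 6, reviewer 7} has only 4 neighbours ({paper 2, paper 3, paper 5, paper 7}), so by Hall's theorem at most 4 of the 7 reviewers can be matched.
Hence no matching covers every reviewer.

No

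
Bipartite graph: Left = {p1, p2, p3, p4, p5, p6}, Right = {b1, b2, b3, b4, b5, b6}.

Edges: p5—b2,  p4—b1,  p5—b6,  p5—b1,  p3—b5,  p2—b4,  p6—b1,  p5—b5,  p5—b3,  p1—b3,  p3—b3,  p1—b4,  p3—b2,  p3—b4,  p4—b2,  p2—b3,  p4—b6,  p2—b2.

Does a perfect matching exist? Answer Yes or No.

Yes

A valid assignment of size 6: p1–b4, p2–b2, p3–b3, p4–b6, p5–b5, p6–b1.
All 6 left vertices are covered.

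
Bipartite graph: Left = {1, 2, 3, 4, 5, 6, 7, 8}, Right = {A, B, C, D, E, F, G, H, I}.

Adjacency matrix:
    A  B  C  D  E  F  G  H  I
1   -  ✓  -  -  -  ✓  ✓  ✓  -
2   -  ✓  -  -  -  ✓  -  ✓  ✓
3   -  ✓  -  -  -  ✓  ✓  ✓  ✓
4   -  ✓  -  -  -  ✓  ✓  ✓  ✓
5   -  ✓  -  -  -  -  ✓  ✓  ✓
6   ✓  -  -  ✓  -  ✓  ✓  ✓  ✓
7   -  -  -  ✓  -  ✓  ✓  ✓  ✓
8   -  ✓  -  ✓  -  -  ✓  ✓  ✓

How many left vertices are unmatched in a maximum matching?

1

For example, pair 1-G, 2-F, 3-I, 4-H, 5-B, 6-A, 7-D.
The set {1, 2, 3, 4, 5, 7, 8} has only 6 neighbours ({B, D, F, G, H, I}), so by Hall's theorem at most 7 of the 8 left vertices can be matched.
That matches 7 of the 8, leaving 1 unmatched; no matching can do better.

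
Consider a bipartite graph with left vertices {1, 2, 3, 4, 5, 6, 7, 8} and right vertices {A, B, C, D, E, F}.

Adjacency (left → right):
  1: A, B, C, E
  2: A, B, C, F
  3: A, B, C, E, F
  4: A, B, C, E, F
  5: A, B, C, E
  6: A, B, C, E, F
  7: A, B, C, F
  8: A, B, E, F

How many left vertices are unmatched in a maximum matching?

3

A valid assignment of size 5: 1→E, 2→C, 3→A, 4→F, 5→B.
The set {1, 2, 3, 4, 5, 6, 7, 8} has only 5 neighbours ({A, B, C, E, F}), so by Hall's theorem at most 5 of the 8 left vertices can be matched.
That matches 5 of the 8, leaving 3 unmatched; no matching can do better.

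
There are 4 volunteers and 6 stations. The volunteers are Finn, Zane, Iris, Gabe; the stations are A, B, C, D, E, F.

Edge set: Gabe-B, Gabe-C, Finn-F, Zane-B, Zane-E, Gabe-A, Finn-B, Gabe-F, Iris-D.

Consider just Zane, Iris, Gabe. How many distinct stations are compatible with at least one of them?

The union of neighbours of {Zane, Iris, Gabe} is {A, B, C, D, E, F}, which has 6 elements.
Since |N(S)| = 6 ≥ |S| = 3, Hall's condition holds for this subset.

6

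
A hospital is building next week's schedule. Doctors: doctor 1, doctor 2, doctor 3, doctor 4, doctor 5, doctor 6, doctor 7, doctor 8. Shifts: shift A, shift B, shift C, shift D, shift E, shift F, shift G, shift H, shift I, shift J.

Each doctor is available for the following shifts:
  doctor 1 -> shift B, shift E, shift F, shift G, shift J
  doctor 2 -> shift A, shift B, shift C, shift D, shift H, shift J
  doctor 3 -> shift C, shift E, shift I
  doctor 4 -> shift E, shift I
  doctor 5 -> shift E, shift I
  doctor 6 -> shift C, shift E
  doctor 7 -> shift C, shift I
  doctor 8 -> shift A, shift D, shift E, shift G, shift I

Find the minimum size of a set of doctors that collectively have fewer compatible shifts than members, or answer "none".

4

Take S = {doctor 3, doctor 4, doctor 5, doctor 6}. Its neighbourhood is {shift C, shift E, shift I}, so |N(S)| = 3 < |S| = 4.
Every subset of size less than 4 has at least as many neighbours as members, so 4 is the minimum.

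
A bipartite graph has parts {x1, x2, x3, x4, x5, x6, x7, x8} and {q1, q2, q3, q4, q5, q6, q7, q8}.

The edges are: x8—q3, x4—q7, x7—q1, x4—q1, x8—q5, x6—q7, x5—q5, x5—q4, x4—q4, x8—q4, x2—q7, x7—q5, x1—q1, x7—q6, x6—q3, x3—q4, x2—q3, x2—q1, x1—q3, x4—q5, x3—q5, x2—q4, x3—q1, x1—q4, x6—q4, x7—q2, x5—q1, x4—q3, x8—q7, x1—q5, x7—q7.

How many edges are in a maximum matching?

A valid assignment of size 6: x1-q5, x2-q3, x3-q1, x4-q7, x5-q4, x7-q6.
The set {x1, x2, x3, x4, x5, x6, x8} has only 5 neighbours ({q1, q3, q4, q5, q7}), so by Hall's theorem at most 6 of the 8 left vertices can be matched.

6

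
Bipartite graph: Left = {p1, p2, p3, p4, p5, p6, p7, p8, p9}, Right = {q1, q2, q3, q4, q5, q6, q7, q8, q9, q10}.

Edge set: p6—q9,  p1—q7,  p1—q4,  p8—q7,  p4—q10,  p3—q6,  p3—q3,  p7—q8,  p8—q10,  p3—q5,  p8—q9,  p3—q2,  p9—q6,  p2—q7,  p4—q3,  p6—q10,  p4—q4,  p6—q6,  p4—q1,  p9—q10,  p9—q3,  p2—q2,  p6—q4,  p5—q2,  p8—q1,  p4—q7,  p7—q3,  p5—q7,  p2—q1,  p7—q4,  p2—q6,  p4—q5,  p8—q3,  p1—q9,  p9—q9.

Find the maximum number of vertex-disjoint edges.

9

A valid assignment of size 9: p1–q9, p2–q2, p3–q5, p4–q4, p5–q7, p6–q10, p7–q8, p8–q1, p9–q6.
This saturates every left vertex, so 9 is the maximum.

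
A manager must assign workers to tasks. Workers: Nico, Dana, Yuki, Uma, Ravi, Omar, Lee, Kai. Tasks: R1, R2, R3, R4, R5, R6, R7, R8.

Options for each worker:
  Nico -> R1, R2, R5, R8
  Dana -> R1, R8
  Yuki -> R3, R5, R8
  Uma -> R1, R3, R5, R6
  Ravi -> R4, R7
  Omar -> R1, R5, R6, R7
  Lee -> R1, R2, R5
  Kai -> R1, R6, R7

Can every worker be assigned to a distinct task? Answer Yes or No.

A valid assignment of size 8: Nico–R8, Dana–R1, Yuki–R3, Uma–R6, Ravi–R4, Omar–R5, Lee–R2, Kai–R7.
Every worker is matched, so this is a perfect matching.

Yes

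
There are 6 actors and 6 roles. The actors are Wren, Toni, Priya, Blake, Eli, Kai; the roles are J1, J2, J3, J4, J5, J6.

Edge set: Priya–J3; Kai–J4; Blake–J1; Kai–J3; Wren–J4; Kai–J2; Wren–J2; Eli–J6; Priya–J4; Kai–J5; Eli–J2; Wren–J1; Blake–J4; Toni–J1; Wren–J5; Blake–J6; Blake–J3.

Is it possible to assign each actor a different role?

A valid assignment of size 6: Wren→J5, Toni→J1, Priya→J4, Blake→J6, Eli→J2, Kai→J3.
Every actor is matched, so this is a perfect matching.

Yes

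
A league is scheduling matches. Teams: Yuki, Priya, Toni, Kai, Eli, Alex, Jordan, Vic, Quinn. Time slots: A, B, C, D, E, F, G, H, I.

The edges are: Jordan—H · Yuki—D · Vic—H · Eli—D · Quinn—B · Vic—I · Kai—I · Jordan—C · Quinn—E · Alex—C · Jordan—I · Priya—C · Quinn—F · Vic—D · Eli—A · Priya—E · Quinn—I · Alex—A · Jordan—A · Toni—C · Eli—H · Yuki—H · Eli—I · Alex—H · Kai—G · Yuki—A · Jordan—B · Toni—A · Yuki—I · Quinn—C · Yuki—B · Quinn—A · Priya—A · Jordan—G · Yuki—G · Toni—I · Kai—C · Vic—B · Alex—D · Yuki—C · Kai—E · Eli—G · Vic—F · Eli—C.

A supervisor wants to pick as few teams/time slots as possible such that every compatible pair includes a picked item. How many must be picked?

The 9 edges Yuki–H, Priya–C, Toni–I, Kai–E, Eli–G, Alex–D, Jordan–B, Vic–F, Quinn–A form a matching, so any vertex cover needs at least 9 vertices (one per matched edge).
Conversely {Yuki, Priya, Toni, Kai, Eli, Alex, Jordan, Vic, Quinn} meets every edge and has exactly 9 vertices, so 9 is optimal.

9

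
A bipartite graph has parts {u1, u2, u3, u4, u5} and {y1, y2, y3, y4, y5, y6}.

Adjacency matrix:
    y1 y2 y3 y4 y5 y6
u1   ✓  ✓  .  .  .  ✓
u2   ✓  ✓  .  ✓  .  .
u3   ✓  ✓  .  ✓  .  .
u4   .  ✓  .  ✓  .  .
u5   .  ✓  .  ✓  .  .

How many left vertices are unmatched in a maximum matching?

A valid assignment of size 4: u1→y6, u2→y1, u3→y4, u4→y2.
The set {u2, u3, u4, u5} has only 3 neighbours ({y1, y2, y4}), so by Hall's theorem at most 4 of the 5 left vertices can be matched.
That matches 4 of the 5, leaving 1 unmatched; no matching can do better.

1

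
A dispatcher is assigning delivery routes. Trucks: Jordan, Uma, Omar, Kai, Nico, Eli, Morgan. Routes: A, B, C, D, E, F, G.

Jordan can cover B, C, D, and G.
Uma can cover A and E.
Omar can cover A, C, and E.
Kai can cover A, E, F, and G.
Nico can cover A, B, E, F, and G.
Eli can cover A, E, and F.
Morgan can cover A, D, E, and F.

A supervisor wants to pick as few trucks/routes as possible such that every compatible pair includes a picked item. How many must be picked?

7

The 7 edges Jordan–D, Uma–A, Omar–C, Kai–G, Nico–B, Eli–F, Morgan–E form a matching, so any vertex cover needs at least 7 vertices (one per matched edge).
Conversely {Jordan, Uma, Omar, Kai, Nico, Eli, Morgan} meets every edge and has exactly 7 vertices, so 7 is optimal.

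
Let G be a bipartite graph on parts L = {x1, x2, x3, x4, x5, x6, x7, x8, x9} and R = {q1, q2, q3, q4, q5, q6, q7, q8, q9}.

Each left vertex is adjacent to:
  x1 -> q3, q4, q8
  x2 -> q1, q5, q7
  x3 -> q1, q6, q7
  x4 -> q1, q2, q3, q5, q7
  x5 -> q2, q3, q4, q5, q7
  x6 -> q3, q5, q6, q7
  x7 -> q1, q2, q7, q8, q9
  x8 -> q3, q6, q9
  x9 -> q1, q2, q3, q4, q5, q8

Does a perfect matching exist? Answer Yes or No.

For example, pair x1→q3, x2→q5, x3→q1, x4→q2, x5→q7, x6→q6, x7→q8, x8→q9, x9→q4.
All 9 left vertices are covered.

Yes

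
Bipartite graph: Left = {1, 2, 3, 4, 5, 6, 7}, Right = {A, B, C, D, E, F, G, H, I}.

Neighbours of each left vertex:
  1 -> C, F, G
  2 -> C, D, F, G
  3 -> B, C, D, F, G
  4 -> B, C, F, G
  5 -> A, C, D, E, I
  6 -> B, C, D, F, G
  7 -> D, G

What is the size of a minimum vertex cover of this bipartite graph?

{5, B, C, D, F, G} is a vertex cover of size 6: every edge has an endpoint in this set.
No smaller cover exists because 1–C, 2–D, 3–B, 4–F, 5–A, 6–G is a matching of size 6, and a cover must include an endpoint of each of these disjoint edges (König's theorem).

6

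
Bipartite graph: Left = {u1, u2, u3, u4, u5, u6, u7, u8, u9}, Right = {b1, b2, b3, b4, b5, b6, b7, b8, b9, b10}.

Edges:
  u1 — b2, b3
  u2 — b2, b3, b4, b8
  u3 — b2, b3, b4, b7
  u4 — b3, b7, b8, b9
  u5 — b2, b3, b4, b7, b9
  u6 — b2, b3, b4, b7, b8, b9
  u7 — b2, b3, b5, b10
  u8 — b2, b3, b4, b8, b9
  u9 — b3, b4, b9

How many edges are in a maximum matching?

One maximum matching: u1-b2, u2-b8, u3-b3, u4-b9, u5-b4, u6-b7, u7-b5.
The set {u1, u2, u3, u4, u5, u6, u8, u9} has only 6 neighbours ({b2, b3, b4, b7, b8, b9}), so by Hall's theorem at most 7 of the 9 left vertices can be matched.

7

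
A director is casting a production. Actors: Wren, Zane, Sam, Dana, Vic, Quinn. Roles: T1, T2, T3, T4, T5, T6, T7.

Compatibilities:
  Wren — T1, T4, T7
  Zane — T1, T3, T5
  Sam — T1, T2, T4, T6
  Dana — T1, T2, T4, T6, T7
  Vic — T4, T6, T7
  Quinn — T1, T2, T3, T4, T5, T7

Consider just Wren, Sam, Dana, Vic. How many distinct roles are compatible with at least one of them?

The union of neighbours of {Wren, Sam, Dana, Vic} is {T1, T2, T4, T6, T7}, which has 5 elements.
Since |N(S)| = 5 ≥ |S| = 4, Hall's condition holds for this subset.

5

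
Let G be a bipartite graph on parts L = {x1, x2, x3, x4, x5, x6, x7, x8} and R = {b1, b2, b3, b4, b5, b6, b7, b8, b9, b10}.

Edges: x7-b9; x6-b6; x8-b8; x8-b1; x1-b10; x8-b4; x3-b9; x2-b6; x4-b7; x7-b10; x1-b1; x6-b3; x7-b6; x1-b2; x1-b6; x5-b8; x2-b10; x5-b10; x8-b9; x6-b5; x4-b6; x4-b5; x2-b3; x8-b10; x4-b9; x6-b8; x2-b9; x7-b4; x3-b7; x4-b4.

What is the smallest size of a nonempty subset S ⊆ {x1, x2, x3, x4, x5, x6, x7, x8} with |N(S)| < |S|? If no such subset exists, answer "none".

none

A matching saturating every left vertex exists, for instance x1→b2, x2→b3, x3→b9, x4→b7, x5→b10, x6→b8, x7→b6, x8→b1.
By Hall's marriage theorem, this means |N(S)| ≥ |S| for every subset S, so no violating subset exists.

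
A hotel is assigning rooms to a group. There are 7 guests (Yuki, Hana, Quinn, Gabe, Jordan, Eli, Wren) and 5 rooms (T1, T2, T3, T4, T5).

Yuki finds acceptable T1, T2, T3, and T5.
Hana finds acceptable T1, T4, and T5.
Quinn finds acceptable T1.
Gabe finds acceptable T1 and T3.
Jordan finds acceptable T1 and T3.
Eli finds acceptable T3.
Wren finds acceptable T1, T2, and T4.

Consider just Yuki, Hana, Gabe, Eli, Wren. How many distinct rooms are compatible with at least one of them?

5

The union of neighbours of {Yuki, Hana, Gabe, Eli, Wren} is {T1, T2, T3, T4, T5}, which has 5 elements.
Since |N(S)| = 5 ≥ |S| = 5, Hall's condition holds for this subset.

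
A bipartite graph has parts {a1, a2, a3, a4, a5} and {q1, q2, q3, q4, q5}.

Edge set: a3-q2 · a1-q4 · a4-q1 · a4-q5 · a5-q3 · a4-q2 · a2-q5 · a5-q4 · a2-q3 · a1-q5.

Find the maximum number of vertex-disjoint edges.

5

One maximum matching: a1→q5, a2→q3, a3→q2, a4→q1, a5→q4.
All 5 left vertices are matched, so no larger matching exists.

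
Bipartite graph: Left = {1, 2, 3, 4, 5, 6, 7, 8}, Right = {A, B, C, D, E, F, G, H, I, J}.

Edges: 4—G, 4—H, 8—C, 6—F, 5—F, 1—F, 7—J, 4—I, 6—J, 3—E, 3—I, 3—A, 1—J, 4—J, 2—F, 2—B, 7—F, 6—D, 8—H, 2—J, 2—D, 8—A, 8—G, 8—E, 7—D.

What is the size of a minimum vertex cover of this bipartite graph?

7

{2, 3, 4, 8, D, F, J} is a vertex cover of size 7: every edge has an endpoint in this set.
No smaller cover exists because 1–J, 2–B, 3–I, 4–H, 5–F, 6–D, 8–G is a matching of size 7, and a cover must include an endpoint of each of these disjoint edges (König's theorem).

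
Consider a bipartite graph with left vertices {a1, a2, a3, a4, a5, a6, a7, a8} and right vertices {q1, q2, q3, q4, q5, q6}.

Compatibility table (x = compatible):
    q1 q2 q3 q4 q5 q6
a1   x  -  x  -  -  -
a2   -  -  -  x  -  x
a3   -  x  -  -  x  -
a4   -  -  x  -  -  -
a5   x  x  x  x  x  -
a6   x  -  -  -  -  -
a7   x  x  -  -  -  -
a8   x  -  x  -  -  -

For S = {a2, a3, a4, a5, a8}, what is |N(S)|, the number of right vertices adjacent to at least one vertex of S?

6

The union of neighbours of {a2, a3, a4, a5, a8} is {q1, q2, q3, q4, q5, q6}, which has 6 elements.
Since |N(S)| = 6 ≥ |S| = 5, Hall's condition holds for this subset.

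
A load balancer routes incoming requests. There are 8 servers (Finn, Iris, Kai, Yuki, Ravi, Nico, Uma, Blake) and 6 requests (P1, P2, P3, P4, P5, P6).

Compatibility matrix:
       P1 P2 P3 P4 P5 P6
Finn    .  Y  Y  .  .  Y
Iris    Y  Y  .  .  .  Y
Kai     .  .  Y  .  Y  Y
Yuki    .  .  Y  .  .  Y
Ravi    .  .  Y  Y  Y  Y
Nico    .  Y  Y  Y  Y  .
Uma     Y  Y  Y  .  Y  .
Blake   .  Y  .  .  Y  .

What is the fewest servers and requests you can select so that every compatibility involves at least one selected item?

{P1, P2, P3, P4, P5, P6} is a vertex cover of size 6: every edge has an endpoint in this set.
No smaller cover exists because Finn–P2, Iris–P1, Kai–P6, Yuki–P3, Ravi–P4, Nico–P5 is a matching of size 6, and a cover must include an endpoint of each of these disjoint edges (König's theorem).

6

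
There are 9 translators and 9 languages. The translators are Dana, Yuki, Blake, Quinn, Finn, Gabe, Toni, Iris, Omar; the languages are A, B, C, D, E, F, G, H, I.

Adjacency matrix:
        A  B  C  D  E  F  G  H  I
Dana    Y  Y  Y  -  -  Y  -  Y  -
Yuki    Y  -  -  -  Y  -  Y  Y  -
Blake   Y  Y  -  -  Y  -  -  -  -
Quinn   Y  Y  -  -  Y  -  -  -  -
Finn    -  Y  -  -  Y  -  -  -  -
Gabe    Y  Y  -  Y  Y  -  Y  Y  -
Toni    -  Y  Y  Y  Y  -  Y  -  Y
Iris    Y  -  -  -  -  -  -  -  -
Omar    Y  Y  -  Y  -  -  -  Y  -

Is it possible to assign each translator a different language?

No

The set {Blake, Quinn, Finn, Iris} has only 3 neighbours ({A, B, E}), so by Hall's theorem at most 8 of the 9 translators can be matched.
Hence no matching covers every translator.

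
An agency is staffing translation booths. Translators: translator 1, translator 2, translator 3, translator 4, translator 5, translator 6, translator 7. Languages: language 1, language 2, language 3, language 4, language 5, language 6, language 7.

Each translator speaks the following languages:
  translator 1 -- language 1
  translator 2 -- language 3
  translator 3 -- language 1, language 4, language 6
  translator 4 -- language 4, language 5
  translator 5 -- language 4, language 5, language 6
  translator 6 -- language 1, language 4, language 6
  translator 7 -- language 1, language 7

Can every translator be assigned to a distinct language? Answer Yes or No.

The set {translator 1, translator 3, translator 4, translator 5, translator 6} has only 4 neighbours ({language 1, language 4, language 5, language 6}), so by Hall's theorem at most 6 of the 7 translators can be matched.
Hence no matching covers every translator.

No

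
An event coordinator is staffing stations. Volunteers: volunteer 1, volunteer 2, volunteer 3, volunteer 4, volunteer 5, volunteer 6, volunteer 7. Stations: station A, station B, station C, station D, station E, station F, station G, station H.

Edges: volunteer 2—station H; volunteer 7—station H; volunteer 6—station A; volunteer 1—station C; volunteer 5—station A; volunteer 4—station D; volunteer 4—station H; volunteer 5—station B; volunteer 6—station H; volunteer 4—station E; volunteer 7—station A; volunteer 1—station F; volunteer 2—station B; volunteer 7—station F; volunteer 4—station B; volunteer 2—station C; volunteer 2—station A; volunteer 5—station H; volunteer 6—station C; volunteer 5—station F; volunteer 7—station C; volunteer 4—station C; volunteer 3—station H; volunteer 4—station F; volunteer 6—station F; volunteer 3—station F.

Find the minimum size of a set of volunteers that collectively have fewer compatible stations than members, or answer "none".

Take S = {volunteer 1, volunteer 2, volunteer 3, volunteer 5, volunteer 6, volunteer 7}. Its neighbourhood is {station A, station B, station C, station F, station H}, so |N(S)| = 5 < |S| = 6.
Every subset of size less than 6 has at least as many neighbours as members, so 6 is the minimum.

6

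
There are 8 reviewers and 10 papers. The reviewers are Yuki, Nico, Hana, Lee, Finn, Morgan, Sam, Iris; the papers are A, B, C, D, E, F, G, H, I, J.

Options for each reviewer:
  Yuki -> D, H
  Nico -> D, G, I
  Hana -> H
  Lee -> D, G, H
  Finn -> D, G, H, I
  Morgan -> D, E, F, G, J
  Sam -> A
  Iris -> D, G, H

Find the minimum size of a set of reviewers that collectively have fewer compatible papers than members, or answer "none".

Take S = {Yuki, Hana, Lee, Iris}. Its neighbourhood is {D, G, H}, so |N(S)| = 3 < |S| = 4.
Every subset of size less than 4 has at least as many neighbours as members, so 4 is the minimum.

4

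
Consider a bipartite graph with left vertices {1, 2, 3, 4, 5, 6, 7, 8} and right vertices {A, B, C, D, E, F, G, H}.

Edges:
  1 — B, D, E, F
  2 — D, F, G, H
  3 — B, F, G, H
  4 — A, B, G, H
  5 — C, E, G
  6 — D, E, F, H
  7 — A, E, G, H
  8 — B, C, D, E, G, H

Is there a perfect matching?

Yes

For example, pair 1–E, 2–D, 3–F, 4–B, 5–C, 6–H, 7–A, 8–G.
Every left vertex is matched, so this is a perfect matching.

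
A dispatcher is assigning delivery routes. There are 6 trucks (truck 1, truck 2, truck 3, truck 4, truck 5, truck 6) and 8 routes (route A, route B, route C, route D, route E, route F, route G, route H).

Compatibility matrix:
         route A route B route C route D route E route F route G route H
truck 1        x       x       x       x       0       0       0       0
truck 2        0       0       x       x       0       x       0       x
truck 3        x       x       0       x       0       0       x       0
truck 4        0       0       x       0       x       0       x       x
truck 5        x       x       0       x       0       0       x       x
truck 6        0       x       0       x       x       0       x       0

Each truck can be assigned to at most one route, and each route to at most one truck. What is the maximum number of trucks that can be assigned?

6

For example, pair truck 1-route D, truck 2-route F, truck 3-route B, truck 4-route G, truck 5-route H, truck 6-route E.
All 6 trucks are matched, so no larger matching exists.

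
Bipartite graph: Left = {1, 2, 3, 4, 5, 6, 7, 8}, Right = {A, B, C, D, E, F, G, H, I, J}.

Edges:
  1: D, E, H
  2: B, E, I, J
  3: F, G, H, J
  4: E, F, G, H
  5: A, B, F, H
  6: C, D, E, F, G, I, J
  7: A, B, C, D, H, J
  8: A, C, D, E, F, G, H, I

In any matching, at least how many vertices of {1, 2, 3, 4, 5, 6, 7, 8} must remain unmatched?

0

A valid assignment of size 8: 1-D, 2-B, 3-H, 4-E, 5-F, 6-J, 7-A, 8-G.
This saturates every left vertex, so 8 is the maximum.
That matches 8 of the 8, leaving 0 unmatched; no matching can do better.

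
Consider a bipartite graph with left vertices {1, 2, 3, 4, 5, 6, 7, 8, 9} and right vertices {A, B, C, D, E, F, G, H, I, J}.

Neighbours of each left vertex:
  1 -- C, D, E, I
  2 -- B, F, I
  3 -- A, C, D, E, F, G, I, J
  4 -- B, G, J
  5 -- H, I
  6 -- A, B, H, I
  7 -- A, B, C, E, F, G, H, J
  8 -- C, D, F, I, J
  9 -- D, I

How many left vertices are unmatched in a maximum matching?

0

One maximum matching: 1–E, 2–F, 3–A, 4–B, 5–H, 6–I, 7–G, 8–J, 9–D.
This saturates every left vertex, so 9 is the maximum.
That matches 9 of the 9, leaving 0 unmatched; no matching can do better.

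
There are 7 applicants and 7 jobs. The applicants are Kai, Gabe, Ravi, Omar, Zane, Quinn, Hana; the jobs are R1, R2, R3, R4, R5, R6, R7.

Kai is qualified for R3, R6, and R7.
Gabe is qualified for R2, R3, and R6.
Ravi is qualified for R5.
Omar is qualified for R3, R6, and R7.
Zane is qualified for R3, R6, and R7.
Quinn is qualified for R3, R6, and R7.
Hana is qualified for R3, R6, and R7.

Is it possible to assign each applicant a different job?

The set {Kai, Omar, Zane, Quinn, Hana} has only 3 neighbours ({R3, R6, R7}), so by Hall's theorem at most 5 of the 7 applicants can be matched.
Hence no matching covers every applicant.

No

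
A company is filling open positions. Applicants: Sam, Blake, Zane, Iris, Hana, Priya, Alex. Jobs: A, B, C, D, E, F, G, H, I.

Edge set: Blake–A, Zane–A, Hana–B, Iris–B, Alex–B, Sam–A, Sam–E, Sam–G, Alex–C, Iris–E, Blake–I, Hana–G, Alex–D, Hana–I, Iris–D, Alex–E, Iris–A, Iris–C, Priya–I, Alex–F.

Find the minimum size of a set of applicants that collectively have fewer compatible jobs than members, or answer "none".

Take S = {Blake, Zane, Priya}. Its neighbourhood is {A, I}, so |N(S)| = 2 < |S| = 3.
Every subset of size less than 3 has at least as many neighbours as members, so 3 is the minimum.

3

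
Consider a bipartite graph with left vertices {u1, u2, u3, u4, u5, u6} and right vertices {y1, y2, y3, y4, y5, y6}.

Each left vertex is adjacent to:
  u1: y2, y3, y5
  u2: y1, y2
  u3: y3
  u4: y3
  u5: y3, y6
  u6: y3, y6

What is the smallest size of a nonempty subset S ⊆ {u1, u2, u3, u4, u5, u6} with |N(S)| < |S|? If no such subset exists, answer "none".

2

Take S = {u3, u4}. Its neighbourhood is {y3}, so |N(S)| = 1 < |S| = 2.
No single vertex violates Hall's condition since each has at least one neighbour, so 2 is the minimum.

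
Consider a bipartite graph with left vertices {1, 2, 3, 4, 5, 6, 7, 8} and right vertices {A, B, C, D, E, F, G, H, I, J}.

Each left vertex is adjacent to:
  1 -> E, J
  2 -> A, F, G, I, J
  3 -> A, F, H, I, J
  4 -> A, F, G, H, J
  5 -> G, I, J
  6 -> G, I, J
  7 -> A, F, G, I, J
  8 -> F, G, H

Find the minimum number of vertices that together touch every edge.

7

{1, A, F, G, H, I, J} is a vertex cover of size 7: every edge has an endpoint in this set.
No smaller cover exists because 1–E, 2–F, 3–H, 4–A, 5–I, 6–G, 7–J is a matching of size 7, and a cover must include an endpoint of each of these disjoint edges (König's theorem).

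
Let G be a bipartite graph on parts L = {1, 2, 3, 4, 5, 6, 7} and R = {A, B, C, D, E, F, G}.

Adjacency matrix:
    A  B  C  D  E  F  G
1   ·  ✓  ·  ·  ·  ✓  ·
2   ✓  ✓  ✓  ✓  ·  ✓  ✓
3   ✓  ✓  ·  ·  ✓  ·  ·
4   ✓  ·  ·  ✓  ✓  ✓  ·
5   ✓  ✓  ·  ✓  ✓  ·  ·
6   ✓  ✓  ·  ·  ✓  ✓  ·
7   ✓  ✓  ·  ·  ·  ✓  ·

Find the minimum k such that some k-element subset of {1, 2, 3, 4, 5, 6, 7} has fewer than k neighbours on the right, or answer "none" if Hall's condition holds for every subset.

Take S = {1, 3, 4, 5, 6, 7}. Its neighbourhood is {A, B, D, E, F}, so |N(S)| = 5 < |S| = 6.
Every subset of size less than 6 has at least as many neighbours as members, so 6 is the minimum.

6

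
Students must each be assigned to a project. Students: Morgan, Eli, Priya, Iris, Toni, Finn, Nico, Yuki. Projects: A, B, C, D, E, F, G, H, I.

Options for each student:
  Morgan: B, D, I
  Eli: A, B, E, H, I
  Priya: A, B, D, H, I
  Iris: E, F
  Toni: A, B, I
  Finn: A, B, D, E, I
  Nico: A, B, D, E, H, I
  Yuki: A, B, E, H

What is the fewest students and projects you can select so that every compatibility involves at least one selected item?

7

A maximum matching has 7 edges (e.g. Morgan–D, Eli–H, Priya–B, Iris–F, Toni–I, Finn–E, Nico–A).
By König's theorem the minimum vertex cover has the same size. One such cover is {Iris, A, B, D, E, H, I}.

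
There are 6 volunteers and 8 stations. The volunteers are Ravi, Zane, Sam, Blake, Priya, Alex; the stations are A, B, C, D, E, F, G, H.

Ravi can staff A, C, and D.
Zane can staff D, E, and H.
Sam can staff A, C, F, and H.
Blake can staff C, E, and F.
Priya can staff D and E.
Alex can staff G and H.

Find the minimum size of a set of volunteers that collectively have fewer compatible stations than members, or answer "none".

A matching saturating every volunteer exists, for instance Ravi→D, Zane→H, Sam→F, Blake→C, Priya→E, Alex→G.
By Hall's marriage theorem, this means |N(S)| ≥ |S| for every subset S, so no violating subset exists.

none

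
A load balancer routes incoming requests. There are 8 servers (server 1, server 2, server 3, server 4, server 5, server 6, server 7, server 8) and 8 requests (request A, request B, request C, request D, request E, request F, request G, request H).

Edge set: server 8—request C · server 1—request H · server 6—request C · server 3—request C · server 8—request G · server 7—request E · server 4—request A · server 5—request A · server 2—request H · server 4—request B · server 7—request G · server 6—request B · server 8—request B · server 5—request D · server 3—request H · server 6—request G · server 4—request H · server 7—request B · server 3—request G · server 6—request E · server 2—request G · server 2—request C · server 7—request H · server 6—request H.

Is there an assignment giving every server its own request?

No

The set {server 1, server 2, server 3, server 6, server 7, server 8} has only 5 neighbours ({request B, request C, request E, request G, request H}), so by Hall's theorem at most 7 of the 8 servers can be matched.
Hence no matching covers every server.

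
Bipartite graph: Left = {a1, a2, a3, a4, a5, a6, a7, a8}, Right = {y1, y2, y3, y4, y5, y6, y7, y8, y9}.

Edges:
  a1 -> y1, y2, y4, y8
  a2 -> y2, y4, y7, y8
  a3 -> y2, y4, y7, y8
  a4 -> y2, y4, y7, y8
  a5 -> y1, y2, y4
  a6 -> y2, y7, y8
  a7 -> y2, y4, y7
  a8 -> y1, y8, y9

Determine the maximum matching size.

One maximum matching: a1–y2, a2–y7, a3–y4, a4–y8, a5–y1, a8–y9.
The set {a1, a2, a3, a4, a5, a6, a7} has only 5 neighbours ({y1, y2, y4, y7, y8}), so by Hall's theorem at most 6 of the 8 left vertices can be matched.

6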